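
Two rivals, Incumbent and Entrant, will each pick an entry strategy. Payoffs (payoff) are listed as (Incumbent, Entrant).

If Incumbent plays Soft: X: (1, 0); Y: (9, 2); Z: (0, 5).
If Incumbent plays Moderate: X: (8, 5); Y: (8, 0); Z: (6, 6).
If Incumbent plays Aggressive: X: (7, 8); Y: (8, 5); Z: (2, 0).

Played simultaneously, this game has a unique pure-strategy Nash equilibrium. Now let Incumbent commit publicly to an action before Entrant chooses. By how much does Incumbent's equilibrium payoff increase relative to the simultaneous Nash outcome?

Entrant best-responds to each possible Incumbent move:
- Soft: BR = Z, leader payoff 0.
- Moderate: BR = Z, leader payoff 6.
- Aggressive: BR = X, leader payoff 7.
Incumbent's induced payoffs are 0, 6, 7, so Incumbent commits to Aggressive. Subgame-perfect outcome: (Aggressive, X) with payoffs (7, 8).
Under simultaneous play:
Incumbent's best replies: X→Moderate; Y→Soft; Z→Moderate.
Entrant's best replies: Soft→Z; Moderate→Z; Aggressive→X.
Only (Moderate, Z) has each player best-responding; Nash payoffs (6, 6).
Incumbent's commitment gain: 7 − 6 = 1.

1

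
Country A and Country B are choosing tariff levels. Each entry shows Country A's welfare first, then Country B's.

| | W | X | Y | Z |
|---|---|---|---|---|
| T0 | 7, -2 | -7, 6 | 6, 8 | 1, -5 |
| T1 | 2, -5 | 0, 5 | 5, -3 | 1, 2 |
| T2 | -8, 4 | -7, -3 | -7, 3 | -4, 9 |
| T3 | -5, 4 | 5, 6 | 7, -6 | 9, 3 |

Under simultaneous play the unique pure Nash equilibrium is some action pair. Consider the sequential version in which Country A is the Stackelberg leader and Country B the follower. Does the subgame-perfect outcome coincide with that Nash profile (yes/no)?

no

Work backward from Country B's decision.
- T0: BR = Y, leader payoff 6.
- T1: BR = X, leader payoff 0.
- T2: BR = Z, leader payoff -4.
- T3: BR = X, leader payoff 5.
Maximizing over 6, 0, -4, 5, Country A chooses T0. Subgame-perfect outcome: (T0, Y) with payoffs (6, 8).
For the simultaneous game, intersect best replies.
Country A's best replies: W→T0; X→T3; Y→T3; Z→T3.
Country B's best replies: T0→Y; T1→X; T2→Z; T3→X.
The unique mutual best reply is (T3, X), giving (5, 6).
Sequential outcome (T0, Y) differs from the Nash profile (T3, X).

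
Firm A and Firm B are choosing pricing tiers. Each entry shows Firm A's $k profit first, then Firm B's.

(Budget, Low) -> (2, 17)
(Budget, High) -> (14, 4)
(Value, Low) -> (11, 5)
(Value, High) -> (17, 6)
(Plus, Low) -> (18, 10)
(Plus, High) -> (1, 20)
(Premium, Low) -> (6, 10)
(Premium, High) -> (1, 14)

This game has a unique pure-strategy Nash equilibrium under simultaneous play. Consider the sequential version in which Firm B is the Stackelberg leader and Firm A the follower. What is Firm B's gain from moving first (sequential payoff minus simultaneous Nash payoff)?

4

Solve by backward induction (Firm B leads).
- Low → Firm A plays Plus (best of 2, 11, 18, 6); Firm B gets 10.
- High → Firm A plays Value (best of 14, 17, 1, 1); Firm B gets 6.
Maximizing over 10, 6, Firm B chooses Low. Subgame-perfect outcome: (Plus, Low) with payoffs (18, 10).
For the simultaneous game, intersect best replies.
Firm A's best replies: Low→Plus; High→Value.
Firm B's best replies: Budget→Low; Value→High; Plus→High; Premium→High.
The unique mutual best reply is (Value, High), giving (17, 6).
Firm B's commitment gain: 10 − 6 = 4.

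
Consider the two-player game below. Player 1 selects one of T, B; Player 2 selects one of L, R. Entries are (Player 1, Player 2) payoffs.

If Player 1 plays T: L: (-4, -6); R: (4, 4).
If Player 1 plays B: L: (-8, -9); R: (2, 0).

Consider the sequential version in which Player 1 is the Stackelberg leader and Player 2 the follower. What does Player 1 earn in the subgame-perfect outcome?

4

Solve by backward induction (Player 1 leads).
- T: BR = R, leader payoff 4.
- B: BR = R, leader payoff 2.
Maximizing over 4, 2, Player 1 chooses T. Subgame-perfect outcome: (T, R) with payoffs (4, 4).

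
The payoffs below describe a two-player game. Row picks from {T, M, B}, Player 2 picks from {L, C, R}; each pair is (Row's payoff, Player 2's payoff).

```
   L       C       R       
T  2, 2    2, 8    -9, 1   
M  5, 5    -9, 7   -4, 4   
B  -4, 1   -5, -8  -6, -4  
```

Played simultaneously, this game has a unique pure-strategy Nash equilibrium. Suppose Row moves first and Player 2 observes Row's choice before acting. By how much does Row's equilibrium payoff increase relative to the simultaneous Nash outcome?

Player 2 best-responds to each possible Row move:
- T → Player 2 plays C (best of 2, 8, 1); Row gets 2.
- M → Player 2 plays C (best of 5, 7, 4); Row gets -9.
- B → Player 2 plays L (best of 1, -8, -4); Row gets -4.
Maximizing over 2, -9, -4, Row chooses T. Subgame-perfect outcome: (T, C) with payoffs (2, 8).
Under simultaneous play:
Row's best replies: L→M; C→T; R→M.
Player 2's best replies: T→C; M→C; B→L.
Only (T, C) has each player best-responding; Nash payoffs (2, 8).
Row's commitment gain: 2 − 2 = 0.

0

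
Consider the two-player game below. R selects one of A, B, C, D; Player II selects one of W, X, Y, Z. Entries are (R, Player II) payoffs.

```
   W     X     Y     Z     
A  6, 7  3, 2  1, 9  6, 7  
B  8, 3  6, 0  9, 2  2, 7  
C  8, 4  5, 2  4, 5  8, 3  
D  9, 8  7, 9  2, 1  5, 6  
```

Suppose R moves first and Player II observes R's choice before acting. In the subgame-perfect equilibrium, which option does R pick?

Player II best-responds to each possible R move:
- A: Player II compares 7, 2, 9, 7 and picks Y; R would get 1.
- B: Player II compares 3, 0, 2, 7 and picks Z; R would get 2.
- C: Player II compares 4, 2, 5, 3 and picks Y; R would get 4.
- D: Player II compares 8, 9, 1, 6 and picks X; R would get 7.
Maximizing over 1, 2, 4, 7, R chooses D. Subgame-perfect outcome: (D, X) with payoffs (7, 9).

D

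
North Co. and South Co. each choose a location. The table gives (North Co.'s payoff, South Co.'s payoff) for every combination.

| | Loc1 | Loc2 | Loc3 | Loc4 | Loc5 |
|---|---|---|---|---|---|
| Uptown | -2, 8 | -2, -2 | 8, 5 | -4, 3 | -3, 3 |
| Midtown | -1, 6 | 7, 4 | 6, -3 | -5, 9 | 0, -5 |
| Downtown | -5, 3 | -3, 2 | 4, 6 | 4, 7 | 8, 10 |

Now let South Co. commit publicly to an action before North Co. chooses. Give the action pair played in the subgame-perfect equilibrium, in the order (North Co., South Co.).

Work backward from North Co.'s decision.
- Loc1: BR = Midtown, leader payoff 6.
- Loc2: BR = Midtown, leader payoff 4.
- Loc3: BR = Uptown, leader payoff 5.
- Loc4: BR = Downtown, leader payoff 7.
- Loc5: BR = Downtown, leader payoff 10.
Among 6, 4, 5, 7, 10, the best is 10 at Loc5. Subgame-perfect outcome: (Downtown, Loc5) with payoffs (8, 10).

(Downtown, Loc5)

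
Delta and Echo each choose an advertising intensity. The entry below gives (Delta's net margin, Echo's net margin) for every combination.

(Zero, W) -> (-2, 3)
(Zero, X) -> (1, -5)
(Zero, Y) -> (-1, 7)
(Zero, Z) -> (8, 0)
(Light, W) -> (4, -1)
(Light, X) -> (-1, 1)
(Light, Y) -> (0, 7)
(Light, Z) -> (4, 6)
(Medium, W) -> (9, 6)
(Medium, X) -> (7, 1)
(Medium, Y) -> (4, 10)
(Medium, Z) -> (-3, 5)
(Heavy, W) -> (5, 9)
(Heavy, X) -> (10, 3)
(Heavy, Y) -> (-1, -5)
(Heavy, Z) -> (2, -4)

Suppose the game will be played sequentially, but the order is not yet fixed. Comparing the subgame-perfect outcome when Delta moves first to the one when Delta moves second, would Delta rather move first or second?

first

If Delta leads: Echo's best replies are Zero→Y, Light→Y, Medium→Y, Heavy→W; Delta's induced payoffs -1, 0, 4, 5; outcome (Heavy, W), payoffs (5, 9).
If Echo leads: Delta's best replies are W→Medium, X→Heavy, Y→Medium, Z→Zero; Echo's induced payoffs 6, 3, 10, 0; outcome (Medium, Y), payoffs (4, 10).
Delta gets 5 moving first and 4 moving second, so Delta prefers to move first.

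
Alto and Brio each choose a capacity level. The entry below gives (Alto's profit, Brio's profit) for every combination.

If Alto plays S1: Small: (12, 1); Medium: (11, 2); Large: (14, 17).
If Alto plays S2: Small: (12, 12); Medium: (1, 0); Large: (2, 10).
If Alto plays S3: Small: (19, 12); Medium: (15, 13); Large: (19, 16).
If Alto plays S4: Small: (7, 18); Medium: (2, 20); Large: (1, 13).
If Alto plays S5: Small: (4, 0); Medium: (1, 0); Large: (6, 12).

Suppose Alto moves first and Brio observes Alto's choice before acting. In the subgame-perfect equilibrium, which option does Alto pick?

S3

Brio best-responds to each possible Alto move:
- S1 → Brio plays Large (best of 1, 2, 17); Alto gets 14.
- S2 → Brio plays Small (best of 12, 0, 10); Alto gets 12.
- S3 → Brio plays Large (best of 12, 13, 16); Alto gets 19.
- S4 → Brio plays Medium (best of 18, 20, 13); Alto gets 2.
- S5 → Brio plays Large (best of 0, 0, 12); Alto gets 6.
Among 14, 12, 19, 2, 6, the best is 19 at S3. Subgame-perfect outcome: (S3, Large) with payoffs (19, 16).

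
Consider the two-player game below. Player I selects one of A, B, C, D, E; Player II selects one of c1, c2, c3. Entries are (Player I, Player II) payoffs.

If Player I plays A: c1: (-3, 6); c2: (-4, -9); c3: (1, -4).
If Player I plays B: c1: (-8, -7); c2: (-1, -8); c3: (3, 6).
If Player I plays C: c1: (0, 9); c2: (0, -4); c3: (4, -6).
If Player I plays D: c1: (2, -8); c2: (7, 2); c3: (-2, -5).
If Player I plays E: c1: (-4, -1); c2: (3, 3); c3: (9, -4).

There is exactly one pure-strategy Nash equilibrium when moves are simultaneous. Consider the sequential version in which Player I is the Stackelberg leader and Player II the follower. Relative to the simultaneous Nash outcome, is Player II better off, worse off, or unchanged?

Work backward from Player II's decision.
- A: Player II compares 6, -9, -4 and picks c1; Player I would get -3.
- B: Player II compares -7, -8, 6 and picks c3; Player I would get 3.
- C: Player II compares 9, -4, -6 and picks c1; Player I would get 0.
- D: Player II compares -8, 2, -5 and picks c2; Player I would get 7.
- E: Player II compares -1, 3, -4 and picks c2; Player I would get 3.
Maximizing over -3, 3, 0, 7, 3, Player I chooses D. Subgame-perfect outcome: (D, c2) with payoffs (7, 2).
Under simultaneous play:
Player I's best replies: c1→D; c2→D; c3→E.
Player II's best replies: A→c1; B→c3; C→c1; D→c2; E→c2.
Only (D, c2) has each player best-responding; Nash payoffs (7, 2).
Player II earns 2 sequentially versus 2 at the Nash outcome: unchanged.

unchanged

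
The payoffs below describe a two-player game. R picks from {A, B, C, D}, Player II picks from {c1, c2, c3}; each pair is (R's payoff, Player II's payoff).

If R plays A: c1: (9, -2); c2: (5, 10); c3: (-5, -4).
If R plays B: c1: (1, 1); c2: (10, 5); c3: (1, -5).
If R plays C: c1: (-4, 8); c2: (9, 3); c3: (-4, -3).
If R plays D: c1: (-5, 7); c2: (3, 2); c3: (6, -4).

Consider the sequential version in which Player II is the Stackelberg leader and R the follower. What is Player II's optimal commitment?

c2

Work backward from R's decision.
- c1 → R plays A (best of 9, 1, -4, -5); Player II gets -2.
- c2 → R plays B (best of 5, 10, 9, 3); Player II gets 5.
- c3 → R plays D (best of -5, 1, -4, 6); Player II gets -4.
Player II's induced payoffs are -2, 5, -4, so Player II commits to c2. Subgame-perfect outcome: (B, c2) with payoffs (10, 5).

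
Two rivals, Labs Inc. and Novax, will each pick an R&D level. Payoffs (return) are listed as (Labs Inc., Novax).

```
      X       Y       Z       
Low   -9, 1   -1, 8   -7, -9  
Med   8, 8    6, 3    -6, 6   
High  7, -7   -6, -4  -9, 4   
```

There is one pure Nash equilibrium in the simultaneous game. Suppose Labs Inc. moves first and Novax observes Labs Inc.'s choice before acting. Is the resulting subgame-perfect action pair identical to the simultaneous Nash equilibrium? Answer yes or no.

Work backward from Novax's decision.
- Low: Novax compares 1, 8, -9 and picks Y; Labs Inc. would get -1.
- Med: Novax compares 8, 3, 6 and picks X; Labs Inc. would get 8.
- High: Novax compares -7, -4, 4 and picks Z; Labs Inc. would get -9.
Maximizing over -1, 8, -9, Labs Inc. chooses Med. Subgame-perfect outcome: (Med, X) with payoffs (8, 8).
For the simultaneous game, intersect best replies.
Labs Inc.'s best replies: X→Med; Y→Med; Z→Med.
Novax's best replies: Low→Y; Med→X; High→Z.
Only (Med, X) has each player best-responding; Nash payoffs (8, 8).
Sequential outcome (Med, X) coincides with the Nash profile (Med, X).

yes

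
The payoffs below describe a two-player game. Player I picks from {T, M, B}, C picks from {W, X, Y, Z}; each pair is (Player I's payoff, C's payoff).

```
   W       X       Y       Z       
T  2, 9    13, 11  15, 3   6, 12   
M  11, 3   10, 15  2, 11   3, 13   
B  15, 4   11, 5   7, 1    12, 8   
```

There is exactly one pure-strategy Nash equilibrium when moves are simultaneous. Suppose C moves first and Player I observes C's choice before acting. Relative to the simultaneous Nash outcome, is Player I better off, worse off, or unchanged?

Solve by backward induction (C leads).
- W: Player I compares 2, 11, 15 and picks B; C would get 4.
- X: Player I compares 13, 10, 11 and picks T; C would get 11.
- Y: Player I compares 15, 2, 7 and picks T; C would get 3.
- Z: Player I compares 6, 3, 12 and picks B; C would get 8.
Maximizing over 4, 11, 3, 8, C chooses X. Subgame-perfect outcome: (T, X) with payoffs (13, 11).
For the simultaneous game, intersect best replies.
Player I's best replies: W→B; X→T; Y→T; Z→B.
C's best replies: T→Z; M→X; B→Z.
Only (B, Z) has each player best-responding; Nash payoffs (12, 8).
Player I earns 13 sequentially versus 12 at the Nash outcome: better off.

better off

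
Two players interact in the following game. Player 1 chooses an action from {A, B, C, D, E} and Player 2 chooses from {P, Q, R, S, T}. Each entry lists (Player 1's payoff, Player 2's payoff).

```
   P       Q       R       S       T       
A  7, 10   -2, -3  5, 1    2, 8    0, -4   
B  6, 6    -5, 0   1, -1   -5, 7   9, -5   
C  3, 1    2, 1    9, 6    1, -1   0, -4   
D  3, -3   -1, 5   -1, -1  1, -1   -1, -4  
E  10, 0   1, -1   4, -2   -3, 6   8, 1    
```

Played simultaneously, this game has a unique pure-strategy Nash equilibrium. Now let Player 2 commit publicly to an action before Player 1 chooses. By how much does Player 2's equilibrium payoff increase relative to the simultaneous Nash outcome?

Solve by backward induction (Player 2 leads).
- P: BR = E, leader payoff 0.
- Q: BR = C, leader payoff 1.
- R: BR = C, leader payoff 6.
- S: BR = A, leader payoff 8.
- T: BR = B, leader payoff -5.
Among 0, 1, 6, 8, -5, the best is 8 at S. Subgame-perfect outcome: (A, S) with payoffs (2, 8).
Now find the simultaneous Nash equilibrium.
Player 1's best replies: P→E; Q→C; R→C; S→A; T→B.
Player 2's best replies: A→P; B→S; C→R; D→Q; E→S.
Only (C, R) has each player best-responding; Nash payoffs (9, 6).
Player 2's commitment gain: 8 − 6 = 2.

2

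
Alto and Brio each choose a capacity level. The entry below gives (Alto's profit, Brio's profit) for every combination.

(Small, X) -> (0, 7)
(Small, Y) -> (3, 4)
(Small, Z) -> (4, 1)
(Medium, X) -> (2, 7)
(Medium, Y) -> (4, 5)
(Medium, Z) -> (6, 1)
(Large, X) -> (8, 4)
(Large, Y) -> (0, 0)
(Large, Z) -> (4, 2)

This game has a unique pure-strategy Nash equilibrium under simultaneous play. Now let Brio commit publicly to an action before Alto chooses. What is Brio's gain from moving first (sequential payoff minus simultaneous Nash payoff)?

1

Alto best-responds to each possible Brio move:
- X: BR = Large, leader payoff 4.
- Y: BR = Medium, leader payoff 5.
- Z: BR = Medium, leader payoff 1.
Maximizing over 4, 5, 1, Brio chooses Y. Subgame-perfect outcome: (Medium, Y) with payoffs (4, 5).
Now find the simultaneous Nash equilibrium.
Alto's best replies: X→Large; Y→Medium; Z→Medium.
Brio's best replies: Small→X; Medium→X; Large→X.
Only (Large, X) has each player best-responding; Nash payoffs (8, 4).
Brio's commitment gain: 5 − 4 = 1.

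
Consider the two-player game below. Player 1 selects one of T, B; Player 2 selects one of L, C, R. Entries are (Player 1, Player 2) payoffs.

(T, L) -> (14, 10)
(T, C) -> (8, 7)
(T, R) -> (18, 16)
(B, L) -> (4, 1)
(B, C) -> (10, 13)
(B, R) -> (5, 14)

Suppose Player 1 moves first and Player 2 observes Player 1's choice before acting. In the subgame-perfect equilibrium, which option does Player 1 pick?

Player 2 best-responds to each possible Player 1 move:
- T: Player 2 compares 10, 7, 16 and picks R; Player 1 would get 18.
- B: Player 2 compares 1, 13, 14 and picks R; Player 1 would get 5.
Player 1's induced payoffs are 18, 5, so Player 1 commits to T. Subgame-perfect outcome: (T, R) with payoffs (18, 16).

T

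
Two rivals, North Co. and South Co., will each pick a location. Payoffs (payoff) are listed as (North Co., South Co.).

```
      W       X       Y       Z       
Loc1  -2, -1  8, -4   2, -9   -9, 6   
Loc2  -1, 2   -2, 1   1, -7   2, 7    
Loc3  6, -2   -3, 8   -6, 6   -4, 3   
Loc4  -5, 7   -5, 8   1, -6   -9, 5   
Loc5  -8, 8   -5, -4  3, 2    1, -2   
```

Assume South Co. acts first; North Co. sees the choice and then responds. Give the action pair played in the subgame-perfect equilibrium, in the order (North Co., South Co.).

Backward induction with South Co. moving first.
- W: BR = Loc3, leader payoff -2.
- X: BR = Loc1, leader payoff -4.
- Y: BR = Loc5, leader payoff 2.
- Z: BR = Loc2, leader payoff 7.
South Co.'s induced payoffs are -2, -4, 2, 7, so South Co. commits to Z. Subgame-perfect outcome: (Loc2, Z) with payoffs (2, 7).

(Loc2, Z)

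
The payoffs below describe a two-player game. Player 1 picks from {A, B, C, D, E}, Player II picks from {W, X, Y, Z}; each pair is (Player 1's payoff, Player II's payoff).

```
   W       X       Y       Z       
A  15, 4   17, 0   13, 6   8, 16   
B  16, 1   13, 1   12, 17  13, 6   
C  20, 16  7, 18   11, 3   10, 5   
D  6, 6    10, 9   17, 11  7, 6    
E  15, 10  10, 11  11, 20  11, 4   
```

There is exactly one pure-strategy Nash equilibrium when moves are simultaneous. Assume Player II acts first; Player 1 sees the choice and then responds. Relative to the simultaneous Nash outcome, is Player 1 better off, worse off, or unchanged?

Player 1 best-responds to each possible Player II move:
- W: BR = C, leader payoff 16.
- X: BR = A, leader payoff 0.
- Y: BR = D, leader payoff 11.
- Z: BR = B, leader payoff 6.
Maximizing over 16, 0, 11, 6, Player II chooses W. Subgame-perfect outcome: (C, W) with payoffs (20, 16).
Now find the simultaneous Nash equilibrium.
Player 1's best replies: W→C; X→A; Y→D; Z→B.
Player II's best replies: A→Z; B→Y; C→X; D→Y; E→Y.
The unique mutual best reply is (D, Y), giving (17, 11).
Player 1 earns 20 sequentially versus 17 at the Nash outcome: better off.

better off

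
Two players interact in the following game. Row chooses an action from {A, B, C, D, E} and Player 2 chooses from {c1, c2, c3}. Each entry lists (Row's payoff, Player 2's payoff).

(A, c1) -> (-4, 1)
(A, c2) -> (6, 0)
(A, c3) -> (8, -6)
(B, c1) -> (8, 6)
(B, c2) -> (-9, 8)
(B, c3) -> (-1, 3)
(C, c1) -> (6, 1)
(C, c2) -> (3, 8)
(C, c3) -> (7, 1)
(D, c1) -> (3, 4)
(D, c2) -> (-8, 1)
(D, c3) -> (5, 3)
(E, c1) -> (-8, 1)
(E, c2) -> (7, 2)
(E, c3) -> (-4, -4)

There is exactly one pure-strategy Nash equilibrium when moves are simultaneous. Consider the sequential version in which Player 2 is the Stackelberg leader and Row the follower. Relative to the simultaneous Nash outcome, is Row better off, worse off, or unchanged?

better off

Row best-responds to each possible Player 2 move:
- c1: BR = B, leader payoff 6.
- c2: BR = E, leader payoff 2.
- c3: BR = A, leader payoff -6.
Player 2's induced payoffs are 6, 2, -6, so Player 2 commits to c1. Subgame-perfect outcome: (B, c1) with payoffs (8, 6).
Under simultaneous play:
Row's best replies: c1→B; c2→E; c3→A.
Player 2's best replies: A→c1; B→c2; C→c2; D→c1; E→c2.
The unique mutual best reply is (E, c2), giving (7, 2).
Row earns 8 sequentially versus 7 at the Nash outcome: better off.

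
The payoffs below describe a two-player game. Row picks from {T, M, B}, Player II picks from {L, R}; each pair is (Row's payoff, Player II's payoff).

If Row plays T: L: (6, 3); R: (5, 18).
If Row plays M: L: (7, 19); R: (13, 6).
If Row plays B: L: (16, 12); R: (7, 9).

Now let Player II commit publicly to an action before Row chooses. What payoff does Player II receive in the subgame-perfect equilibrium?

Backward induction with Player II moving first.
- L: Row compares 6, 7, 16 and picks B; Player II would get 12.
- R: Row compares 5, 13, 7 and picks M; Player II would get 6.
Among 12, 6, the best is 12 at L. Subgame-perfect outcome: (B, L) with payoffs (16, 12).

12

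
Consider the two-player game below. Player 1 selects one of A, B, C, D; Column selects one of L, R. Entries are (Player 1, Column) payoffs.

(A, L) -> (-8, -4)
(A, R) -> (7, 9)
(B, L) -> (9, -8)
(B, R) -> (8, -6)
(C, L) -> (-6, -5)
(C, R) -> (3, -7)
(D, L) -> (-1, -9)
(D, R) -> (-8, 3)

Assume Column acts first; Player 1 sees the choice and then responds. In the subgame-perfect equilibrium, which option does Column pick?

Work backward from Player 1's decision.
- L: Player 1 compares -8, 9, -6, -1 and picks B; Column would get -8.
- R: Player 1 compares 7, 8, 3, -8 and picks B; Column would get -6.
Column's induced payoffs are -8, -6, so Column commits to R. Subgame-perfect outcome: (B, R) with payoffs (8, -6).

R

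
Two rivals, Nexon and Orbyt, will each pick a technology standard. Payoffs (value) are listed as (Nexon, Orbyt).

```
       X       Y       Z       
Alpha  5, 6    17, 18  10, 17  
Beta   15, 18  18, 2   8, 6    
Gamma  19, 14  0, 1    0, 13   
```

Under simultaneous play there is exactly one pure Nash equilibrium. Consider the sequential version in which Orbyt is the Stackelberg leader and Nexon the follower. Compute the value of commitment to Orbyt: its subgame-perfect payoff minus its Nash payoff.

Backward induction with Orbyt moving first.
- X: BR = Gamma, leader payoff 14.
- Y: BR = Beta, leader payoff 2.
- Z: BR = Alpha, leader payoff 17.
Maximizing over 14, 2, 17, Orbyt chooses Z. Subgame-perfect outcome: (Alpha, Z) with payoffs (10, 17).
For the simultaneous game, intersect best replies.
Nexon's best replies: X→Gamma; Y→Beta; Z→Alpha.
Orbyt's best replies: Alpha→Y; Beta→X; Gamma→X.
The unique mutual best reply is (Gamma, X), giving (19, 14).
Orbyt's commitment gain: 17 − 14 = 3.

3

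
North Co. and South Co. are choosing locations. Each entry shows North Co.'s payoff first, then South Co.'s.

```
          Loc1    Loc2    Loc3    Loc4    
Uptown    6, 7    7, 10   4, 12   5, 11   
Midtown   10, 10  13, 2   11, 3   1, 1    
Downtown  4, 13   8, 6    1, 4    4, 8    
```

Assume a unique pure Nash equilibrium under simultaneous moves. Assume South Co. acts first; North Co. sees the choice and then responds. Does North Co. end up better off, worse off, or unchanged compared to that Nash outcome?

worse off

Solve by backward induction (South Co. leads).
- Loc1 → North Co. plays Midtown (best of 6, 10, 4); South Co. gets 10.
- Loc2 → North Co. plays Midtown (best of 7, 13, 8); South Co. gets 2.
- Loc3 → North Co. plays Midtown (best of 4, 11, 1); South Co. gets 3.
- Loc4 → North Co. plays Uptown (best of 5, 1, 4); South Co. gets 11.
South Co.'s induced payoffs are 10, 2, 3, 11, so South Co. commits to Loc4. Subgame-perfect outcome: (Uptown, Loc4) with payoffs (5, 11).
Under simultaneous play:
North Co.'s best replies: Loc1→Midtown; Loc2→Midtown; Loc3→Midtown; Loc4→Uptown.
South Co.'s best replies: Uptown→Loc3; Midtown→Loc1; Downtown→Loc1.
The unique mutual best reply is (Midtown, Loc1), giving (10, 10).
North Co. earns 5 sequentially versus 10 at the Nash outcome: worse off.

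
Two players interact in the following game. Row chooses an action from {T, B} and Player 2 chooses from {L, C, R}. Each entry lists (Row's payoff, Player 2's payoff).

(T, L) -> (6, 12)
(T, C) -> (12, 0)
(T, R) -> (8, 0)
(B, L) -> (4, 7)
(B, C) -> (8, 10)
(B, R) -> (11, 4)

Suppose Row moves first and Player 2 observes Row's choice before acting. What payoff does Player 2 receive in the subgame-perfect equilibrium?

Backward induction with Row moving first.
- T: Player 2 compares 12, 0, 0 and picks L; Row would get 6.
- B: Player 2 compares 7, 10, 4 and picks C; Row would get 8.
Maximizing over 6, 8, Row chooses B. Subgame-perfect outcome: (B, C) with payoffs (8, 10).

10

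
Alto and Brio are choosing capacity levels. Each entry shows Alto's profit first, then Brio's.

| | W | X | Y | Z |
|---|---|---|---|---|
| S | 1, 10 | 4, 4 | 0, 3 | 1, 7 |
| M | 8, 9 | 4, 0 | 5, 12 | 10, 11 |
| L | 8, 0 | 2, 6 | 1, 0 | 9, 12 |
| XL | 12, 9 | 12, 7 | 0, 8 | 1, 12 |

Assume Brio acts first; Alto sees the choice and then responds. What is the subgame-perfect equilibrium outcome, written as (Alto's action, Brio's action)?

Alto best-responds to each possible Brio move:
- W: BR = XL, leader payoff 9.
- X: BR = XL, leader payoff 7.
- Y: BR = M, leader payoff 12.
- Z: BR = M, leader payoff 11.
Brio's induced payoffs are 9, 7, 12, 11, so Brio commits to Y. Subgame-perfect outcome: (M, Y) with payoffs (5, 12).

(M, Y)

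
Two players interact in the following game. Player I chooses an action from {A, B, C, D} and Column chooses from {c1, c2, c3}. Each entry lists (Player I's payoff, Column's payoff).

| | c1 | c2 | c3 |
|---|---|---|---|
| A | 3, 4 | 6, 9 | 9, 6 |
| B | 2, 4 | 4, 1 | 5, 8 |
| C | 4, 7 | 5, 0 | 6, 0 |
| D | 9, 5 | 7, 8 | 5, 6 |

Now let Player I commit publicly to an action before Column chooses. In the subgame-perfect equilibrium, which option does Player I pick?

Solve by backward induction (Player I leads).
- A → Column plays c2 (best of 4, 9, 6); Player I gets 6.
- B → Column plays c3 (best of 4, 1, 8); Player I gets 5.
- C → Column plays c1 (best of 7, 0, 0); Player I gets 4.
- D → Column plays c2 (best of 5, 8, 6); Player I gets 7.
Player I's induced payoffs are 6, 5, 4, 7, so Player I commits to D. Subgame-perfect outcome: (D, c2) with payoffs (7, 8).

D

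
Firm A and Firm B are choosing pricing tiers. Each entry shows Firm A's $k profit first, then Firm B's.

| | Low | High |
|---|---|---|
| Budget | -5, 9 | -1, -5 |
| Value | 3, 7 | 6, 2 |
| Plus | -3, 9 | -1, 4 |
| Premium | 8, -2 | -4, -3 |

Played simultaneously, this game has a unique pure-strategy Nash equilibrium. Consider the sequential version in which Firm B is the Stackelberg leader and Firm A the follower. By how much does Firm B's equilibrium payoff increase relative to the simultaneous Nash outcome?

Backward induction with Firm B moving first.
- Low → Firm A plays Premium (best of -5, 3, -3, 8); Firm B gets -2.
- High → Firm A plays Value (best of -1, 6, -1, -4); Firm B gets 2.
Firm B's induced payoffs are -2, 2, so Firm B commits to High. Subgame-perfect outcome: (Value, High) with payoffs (6, 2).
Under simultaneous play:
Firm A's best replies: Low→Premium; High→Value.
Firm B's best replies: Budget→Low; Value→Low; Plus→Low; Premium→Low.
Only (Premium, Low) has each player best-responding; Nash payoffs (8, -2).
Firm B's commitment gain: 2 − -2 = 4.

4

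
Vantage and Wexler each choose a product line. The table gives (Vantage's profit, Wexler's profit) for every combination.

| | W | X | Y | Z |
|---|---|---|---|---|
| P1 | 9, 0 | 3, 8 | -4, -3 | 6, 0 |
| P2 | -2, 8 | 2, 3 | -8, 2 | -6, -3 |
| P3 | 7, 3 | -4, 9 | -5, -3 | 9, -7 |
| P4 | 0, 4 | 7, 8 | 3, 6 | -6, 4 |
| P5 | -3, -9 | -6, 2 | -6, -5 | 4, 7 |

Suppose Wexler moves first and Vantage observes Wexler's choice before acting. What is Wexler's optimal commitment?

X

Solve by backward induction (Wexler leads).
- W: BR = P1, leader payoff 0.
- X: BR = P4, leader payoff 8.
- Y: BR = P4, leader payoff 6.
- Z: BR = P3, leader payoff -7.
Wexler's induced payoffs are 0, 8, 6, -7, so Wexler commits to X. Subgame-perfect outcome: (P4, X) with payoffs (7, 8).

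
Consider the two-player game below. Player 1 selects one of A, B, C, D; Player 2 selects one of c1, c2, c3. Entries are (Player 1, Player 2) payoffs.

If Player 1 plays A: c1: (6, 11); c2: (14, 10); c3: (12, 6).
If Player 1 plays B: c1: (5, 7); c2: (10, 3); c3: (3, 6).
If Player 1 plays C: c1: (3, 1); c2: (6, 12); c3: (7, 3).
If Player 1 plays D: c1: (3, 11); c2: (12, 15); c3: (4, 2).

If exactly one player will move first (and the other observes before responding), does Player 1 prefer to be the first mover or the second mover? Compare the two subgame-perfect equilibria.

first

If Player 1 leads: Player 2's best replies are A→c1, B→c1, C→c2, D→c2; Player 1's induced payoffs 6, 5, 6, 12; outcome (D, c2), payoffs (12, 15).
If Player 2 leads: Player 1's best replies are c1→A, c2→A, c3→A; Player 2's induced payoffs 11, 10, 6; outcome (A, c1), payoffs (6, 11).
Player 1 gets 12 moving first and 6 moving second, so Player 1 prefers to move first.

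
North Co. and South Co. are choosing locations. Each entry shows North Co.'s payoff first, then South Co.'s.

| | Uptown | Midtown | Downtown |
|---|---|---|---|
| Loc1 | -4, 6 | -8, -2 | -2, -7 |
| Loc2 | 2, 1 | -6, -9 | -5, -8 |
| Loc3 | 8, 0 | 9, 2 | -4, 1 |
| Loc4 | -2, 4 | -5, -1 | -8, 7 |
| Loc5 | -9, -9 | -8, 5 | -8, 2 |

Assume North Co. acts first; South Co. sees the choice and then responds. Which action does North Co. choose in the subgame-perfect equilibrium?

Loc3

South Co. best-responds to each possible North Co. move:
- Loc1: BR = Uptown, leader payoff -4.
- Loc2: BR = Uptown, leader payoff 2.
- Loc3: BR = Midtown, leader payoff 9.
- Loc4: BR = Downtown, leader payoff -8.
- Loc5: BR = Midtown, leader payoff -8.
North Co.'s induced payoffs are -4, 2, 9, -8, -8, so North Co. commits to Loc3. Subgame-perfect outcome: (Loc3, Midtown) with payoffs (9, 2).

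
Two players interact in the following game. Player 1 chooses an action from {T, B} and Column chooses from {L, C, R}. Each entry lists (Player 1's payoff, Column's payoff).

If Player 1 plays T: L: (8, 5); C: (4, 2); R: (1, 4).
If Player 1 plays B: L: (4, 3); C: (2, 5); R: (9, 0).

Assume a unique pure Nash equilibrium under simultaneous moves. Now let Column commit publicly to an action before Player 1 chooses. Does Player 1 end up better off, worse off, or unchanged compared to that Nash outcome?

Player 1 best-responds to each possible Column move:
- L: Player 1 compares 8, 4 and picks T; Column would get 5.
- C: Player 1 compares 4, 2 and picks T; Column would get 2.
- R: Player 1 compares 1, 9 and picks B; Column would get 0.
Among 5, 2, 0, the best is 5 at L. Subgame-perfect outcome: (T, L) with payoffs (8, 5).
For the simultaneous game, intersect best replies.
Player 1's best replies: L→T; C→T; R→B.
Column's best replies: T→L; B→C.
The unique mutual best reply is (T, L), giving (8, 5).
Player 1 earns 8 sequentially versus 8 at the Nash outcome: unchanged.

unchanged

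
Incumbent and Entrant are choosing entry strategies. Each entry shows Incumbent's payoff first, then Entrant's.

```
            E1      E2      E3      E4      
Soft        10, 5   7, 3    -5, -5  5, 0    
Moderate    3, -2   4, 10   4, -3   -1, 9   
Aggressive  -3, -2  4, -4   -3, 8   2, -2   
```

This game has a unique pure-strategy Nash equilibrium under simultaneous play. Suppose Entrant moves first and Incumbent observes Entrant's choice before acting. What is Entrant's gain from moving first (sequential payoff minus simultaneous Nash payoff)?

0

Backward induction with Entrant moving first.
- E1: BR = Soft, leader payoff 5.
- E2: BR = Soft, leader payoff 3.
- E3: BR = Moderate, leader payoff -3.
- E4: BR = Soft, leader payoff 0.
Among 5, 3, -3, 0, the best is 5 at E1. Subgame-perfect outcome: (Soft, E1) with payoffs (10, 5).
Now find the simultaneous Nash equilibrium.
Incumbent's best replies: E1→Soft; E2→Soft; E3→Moderate; E4→Soft.
Entrant's best replies: Soft→E1; Moderate→E2; Aggressive→E3.
Only (Soft, E1) has each player best-responding; Nash payoffs (10, 5).
Entrant's commitment gain: 5 − 5 = 0.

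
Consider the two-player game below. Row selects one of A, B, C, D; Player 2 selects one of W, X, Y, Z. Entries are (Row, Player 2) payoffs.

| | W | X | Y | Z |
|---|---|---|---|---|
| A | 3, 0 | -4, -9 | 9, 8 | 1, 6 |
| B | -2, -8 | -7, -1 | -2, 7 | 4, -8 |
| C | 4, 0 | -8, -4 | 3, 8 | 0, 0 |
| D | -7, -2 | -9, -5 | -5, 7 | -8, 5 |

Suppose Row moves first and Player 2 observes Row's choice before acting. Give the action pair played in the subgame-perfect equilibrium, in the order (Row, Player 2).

Player 2 best-responds to each possible Row move:
- A: Player 2 compares 0, -9, 8, 6 and picks Y; Row would get 9.
- B: Player 2 compares -8, -1, 7, -8 and picks Y; Row would get -2.
- C: Player 2 compares 0, -4, 8, 0 and picks Y; Row would get 3.
- D: Player 2 compares -2, -5, 7, 5 and picks Y; Row would get -5.
Among 9, -2, 3, -5, the best is 9 at A. Subgame-perfect outcome: (A, Y) with payoffs (9, 8).

(A, Y)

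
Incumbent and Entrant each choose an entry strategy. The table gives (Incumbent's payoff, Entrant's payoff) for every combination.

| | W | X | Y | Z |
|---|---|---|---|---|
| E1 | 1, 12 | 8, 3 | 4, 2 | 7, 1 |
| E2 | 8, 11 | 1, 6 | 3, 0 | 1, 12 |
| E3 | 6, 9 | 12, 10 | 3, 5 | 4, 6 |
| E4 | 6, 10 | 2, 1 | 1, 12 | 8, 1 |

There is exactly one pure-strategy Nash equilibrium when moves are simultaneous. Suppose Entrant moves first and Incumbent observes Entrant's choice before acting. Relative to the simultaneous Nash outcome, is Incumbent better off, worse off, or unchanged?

Backward induction with Entrant moving first.
- W: Incumbent compares 1, 8, 6, 6 and picks E2; Entrant would get 11.
- X: Incumbent compares 8, 1, 12, 2 and picks E3; Entrant would get 10.
- Y: Incumbent compares 4, 3, 3, 1 and picks E1; Entrant would get 2.
- Z: Incumbent compares 7, 1, 4, 8 and picks E4; Entrant would get 1.
Among 11, 10, 2, 1, the best is 11 at W. Subgame-perfect outcome: (E2, W) with payoffs (8, 11).
Now find the simultaneous Nash equilibrium.
Incumbent's best replies: W→E2; X→E3; Y→E1; Z→E4.
Entrant's best replies: E1→W; E2→Z; E3→X; E4→Y.
The unique mutual best reply is (E3, X), giving (12, 10).
Incumbent earns 8 sequentially versus 12 at the Nash outcome: worse off.

worse off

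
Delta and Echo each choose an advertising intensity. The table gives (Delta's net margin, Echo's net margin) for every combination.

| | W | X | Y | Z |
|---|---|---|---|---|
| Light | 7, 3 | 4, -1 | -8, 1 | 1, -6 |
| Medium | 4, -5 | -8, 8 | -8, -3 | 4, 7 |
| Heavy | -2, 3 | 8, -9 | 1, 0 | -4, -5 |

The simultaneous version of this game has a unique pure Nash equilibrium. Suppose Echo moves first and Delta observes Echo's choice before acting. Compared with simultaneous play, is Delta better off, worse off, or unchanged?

Solve by backward induction (Echo leads).
- W: Delta compares 7, 4, -2 and picks Light; Echo would get 3.
- X: Delta compares 4, -8, 8 and picks Heavy; Echo would get -9.
- Y: Delta compares -8, -8, 1 and picks Heavy; Echo would get 0.
- Z: Delta compares 1, 4, -4 and picks Medium; Echo would get 7.
Among 3, -9, 0, 7, the best is 7 at Z. Subgame-perfect outcome: (Medium, Z) with payoffs (4, 7).
Under simultaneous play:
Delta's best replies: W→Light; X→Heavy; Y→Heavy; Z→Medium.
Echo's best replies: Light→W; Medium→X; Heavy→W.
The unique mutual best reply is (Light, W), giving (7, 3).
Delta earns 4 sequentially versus 7 at the Nash outcome: worse off.

worse off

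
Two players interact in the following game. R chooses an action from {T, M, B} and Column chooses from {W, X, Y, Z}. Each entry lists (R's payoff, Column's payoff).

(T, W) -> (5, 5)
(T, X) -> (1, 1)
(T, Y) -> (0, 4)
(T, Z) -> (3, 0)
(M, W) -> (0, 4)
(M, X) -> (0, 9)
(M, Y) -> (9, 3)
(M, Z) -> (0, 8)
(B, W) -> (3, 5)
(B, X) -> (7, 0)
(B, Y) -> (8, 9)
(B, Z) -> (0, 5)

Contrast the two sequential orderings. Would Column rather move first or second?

second

If R leads: Column's best replies are T→W, M→X, B→Y; R's induced payoffs 5, 0, 8; outcome (B, Y), payoffs (8, 9).
If Column leads: R's best replies are W→T, X→B, Y→M, Z→T; Column's induced payoffs 5, 0, 3, 0; outcome (T, W), payoffs (5, 5).
Column gets 5 moving first and 9 moving second, so Column prefers to move second.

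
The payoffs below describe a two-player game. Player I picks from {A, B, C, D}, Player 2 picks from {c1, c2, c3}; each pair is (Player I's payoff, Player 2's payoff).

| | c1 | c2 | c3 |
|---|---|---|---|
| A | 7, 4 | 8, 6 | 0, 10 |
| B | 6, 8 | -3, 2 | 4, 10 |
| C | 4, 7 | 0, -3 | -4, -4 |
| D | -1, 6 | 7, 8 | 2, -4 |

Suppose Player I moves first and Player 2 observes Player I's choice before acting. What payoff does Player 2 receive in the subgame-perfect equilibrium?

8

Solve by backward induction (Player I leads).
- A: Player 2 compares 4, 6, 10 and picks c3; Player I would get 0.
- B: Player 2 compares 8, 2, 10 and picks c3; Player I would get 4.
- C: Player 2 compares 7, -3, -4 and picks c1; Player I would get 4.
- D: Player 2 compares 6, 8, -4 and picks c2; Player I would get 7.
Among 0, 4, 4, 7, the best is 7 at D. Subgame-perfect outcome: (D, c2) with payoffs (7, 8).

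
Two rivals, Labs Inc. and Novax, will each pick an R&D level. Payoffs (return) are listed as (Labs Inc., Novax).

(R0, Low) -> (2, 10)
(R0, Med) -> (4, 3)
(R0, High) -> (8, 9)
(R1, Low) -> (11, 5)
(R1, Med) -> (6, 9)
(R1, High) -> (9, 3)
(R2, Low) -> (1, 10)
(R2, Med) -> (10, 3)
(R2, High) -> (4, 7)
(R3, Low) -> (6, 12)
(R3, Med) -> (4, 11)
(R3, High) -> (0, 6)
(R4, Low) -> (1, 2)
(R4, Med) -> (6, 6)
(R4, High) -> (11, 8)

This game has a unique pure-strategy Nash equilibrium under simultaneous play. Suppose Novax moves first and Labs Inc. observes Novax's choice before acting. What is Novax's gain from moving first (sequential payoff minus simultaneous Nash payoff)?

Work backward from Labs Inc.'s decision.
- Low → Labs Inc. plays R1 (best of 2, 11, 1, 6, 1); Novax gets 5.
- Med → Labs Inc. plays R2 (best of 4, 6, 10, 4, 6); Novax gets 3.
- High → Labs Inc. plays R4 (best of 8, 9, 4, 0, 11); Novax gets 8.
Maximizing over 5, 3, 8, Novax chooses High. Subgame-perfect outcome: (R4, High) with payoffs (11, 8).
Now find the simultaneous Nash equilibrium.
Labs Inc.'s best replies: Low→R1; Med→R2; High→R4.
Novax's best replies: R0→Low; R1→Med; R2→Low; R3→Low; R4→High.
Only (R4, High) has each player best-responding; Nash payoffs (11, 8).
Novax's commitment gain: 8 − 8 = 0.

0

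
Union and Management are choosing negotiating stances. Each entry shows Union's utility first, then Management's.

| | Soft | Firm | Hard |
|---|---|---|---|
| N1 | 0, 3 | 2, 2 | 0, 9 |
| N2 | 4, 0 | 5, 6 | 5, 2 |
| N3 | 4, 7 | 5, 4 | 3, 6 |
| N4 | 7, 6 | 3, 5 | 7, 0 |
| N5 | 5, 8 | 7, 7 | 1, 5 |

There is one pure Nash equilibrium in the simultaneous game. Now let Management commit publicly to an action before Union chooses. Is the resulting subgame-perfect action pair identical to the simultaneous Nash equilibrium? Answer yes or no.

Backward induction with Management moving first.
- Soft → Union plays N4 (best of 0, 4, 4, 7, 5); Management gets 6.
- Firm → Union plays N5 (best of 2, 5, 5, 3, 7); Management gets 7.
- Hard → Union plays N4 (best of 0, 5, 3, 7, 1); Management gets 0.
Among 6, 7, 0, the best is 7 at Firm. Subgame-perfect outcome: (N5, Firm) with payoffs (7, 7).
Now find the simultaneous Nash equilibrium.
Union's best replies: Soft→N4; Firm→N5; Hard→N4.
Management's best replies: N1→Hard; N2→Firm; N3→Soft; N4→Soft; N5→Soft.
Only (N4, Soft) has each player best-responding; Nash payoffs (7, 6).
Sequential outcome (N5, Firm) differs from the Nash profile (N4, Soft).

no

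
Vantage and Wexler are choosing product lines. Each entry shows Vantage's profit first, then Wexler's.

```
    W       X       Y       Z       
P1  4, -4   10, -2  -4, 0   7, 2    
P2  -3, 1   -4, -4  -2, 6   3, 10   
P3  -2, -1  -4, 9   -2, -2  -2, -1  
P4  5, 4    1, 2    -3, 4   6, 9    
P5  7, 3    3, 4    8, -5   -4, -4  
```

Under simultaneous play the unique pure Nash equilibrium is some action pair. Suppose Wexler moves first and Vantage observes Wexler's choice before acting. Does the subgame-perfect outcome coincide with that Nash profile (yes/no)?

Vantage best-responds to each possible Wexler move:
- W: Vantage compares 4, -3, -2, 5, 7 and picks P5; Wexler would get 3.
- X: Vantage compares 10, -4, -4, 1, 3 and picks P1; Wexler would get -2.
- Y: Vantage compares -4, -2, -2, -3, 8 and picks P5; Wexler would get -5.
- Z: Vantage compares 7, 3, -2, 6, -4 and picks P1; Wexler would get 2.
Maximizing over 3, -2, -5, 2, Wexler chooses W. Subgame-perfect outcome: (P5, W) with payoffs (7, 3).
Now find the simultaneous Nash equilibrium.
Vantage's best replies: W→P5; X→P1; Y→P5; Z→P1.
Wexler's best replies: P1→Z; P2→Z; P3→X; P4→Z; P5→X.
The unique mutual best reply is (P1, Z), giving (7, 2).
Sequential outcome (P5, W) differs from the Nash profile (P1, Z).

no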